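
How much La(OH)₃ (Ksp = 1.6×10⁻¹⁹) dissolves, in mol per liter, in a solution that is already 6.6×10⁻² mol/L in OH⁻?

5.6×10⁻¹⁶ M

La(OH)₃(s) ⇌ La³⁺(aq) + 3 OH⁻(aq)
The solution already contains OH⁻ at 6.6×10⁻² mol/L. Let s be the molar solubility of La(OH)₃.
[OH⁻] ≈ 6.6×10⁻² mol/L (common ion dominates); [La³⁺] = s.
Ksp = [La³⁺][OH⁻]^3 = s(6.6×10⁻²)^3
s = 1.6×10⁻¹⁹ / (6.6×10⁻²)^3 = 5.6×10⁻¹⁶
s = 5.6×10⁻¹⁶ mol/L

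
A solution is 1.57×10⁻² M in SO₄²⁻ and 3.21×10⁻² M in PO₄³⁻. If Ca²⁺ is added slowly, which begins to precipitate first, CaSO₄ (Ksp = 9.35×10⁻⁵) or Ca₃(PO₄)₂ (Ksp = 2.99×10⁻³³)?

Precipitation begins when Q = Ksp.
For CaSO₄: [Ca²⁺] = (Ksp/[SO₄²⁻]) = 5.96×10⁻³ M
For Ca₃(PO₄)₂: [Ca²⁺] = (Ksp/[PO₄³⁻]^2)^(1/3) = 1.43×10⁻¹⁰ M
The smaller threshold [Ca²⁺] is reached first, so Ca₃(PO₄)₂ precipitates first.

Ca₃(PO₄)₂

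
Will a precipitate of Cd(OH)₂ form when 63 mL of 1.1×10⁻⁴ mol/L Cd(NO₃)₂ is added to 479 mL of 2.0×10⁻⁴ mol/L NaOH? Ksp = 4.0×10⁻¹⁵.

Yes

Total volume after mixing = 63 + 479 = 542 mL.
[Cd²⁺] = (1.1×10⁻⁴)(63)/542 = 1.3×10⁻⁵ mol/L
[OH⁻] = (2.0×10⁻⁴)(479)/542 = 1.8×10⁻⁴ mol/L
Q = [Cd²⁺][OH⁻]^2 = 4.0×10⁻¹³
Since Q (4.0×10⁻¹³) exceeds Ksp (4.0×10⁻¹⁵), Cd(OH)₂ will precipitate.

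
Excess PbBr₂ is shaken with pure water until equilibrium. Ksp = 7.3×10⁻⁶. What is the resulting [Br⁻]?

PbBr₂(s) ⇌ Pb²⁺(aq) + 2 Br⁻(aq)
Call the molar solubility s, so that [Pb²⁺] = s and [Br⁻] = 2s.
Ksp = [Pb²⁺][Br⁻]^2 = s · (2s)^2 = 4s^3 = 7.3×10⁻⁶
s = 1.2×10⁻² mol L⁻¹
[Br⁻] = 2s = 2.4×10⁻² mol L⁻¹

2.4×10⁻² M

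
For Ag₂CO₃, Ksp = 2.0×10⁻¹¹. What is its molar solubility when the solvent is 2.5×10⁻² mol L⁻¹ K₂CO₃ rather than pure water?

Ag₂CO₃(s) ⇌ 2 Ag⁺(aq) + CO₃²⁻(aq)
CO₃²⁻ is already present at 2.5×10⁻² mol L⁻¹. If s mol/L of Ag₂CO₃ dissolves, [Ag⁺] = 2s while [CO₃²⁻] ≈ 2.5×10⁻² mol L⁻¹.
Ksp = [Ag⁺]^2[CO₃²⁻] = (2s)^2(2.5×10⁻²)
(2s)^2 = 2.0×10⁻¹¹ / (2.5×10⁻²) = 8.0×10⁻¹⁰
s = 1.4×10⁻⁵ mol L⁻¹

1.4×10⁻⁵ M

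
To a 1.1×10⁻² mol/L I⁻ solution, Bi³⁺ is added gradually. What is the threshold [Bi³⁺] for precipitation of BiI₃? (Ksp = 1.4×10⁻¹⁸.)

The threshold for precipitation is Q = Ksp.
BiI₃(s) ⇌ Bi³⁺(aq) + 3 I⁻(aq)
Ksp = [Bi³⁺][I⁻]^3 = [Bi³⁺](1.1×10⁻²)^3
[Bi³⁺] = 1.4×10⁻¹⁸ / (1.1×10⁻²)^3 = 1.1×10⁻¹²
[Bi³⁺] = 1.1×10⁻¹² mol/L

1.1×10⁻¹² M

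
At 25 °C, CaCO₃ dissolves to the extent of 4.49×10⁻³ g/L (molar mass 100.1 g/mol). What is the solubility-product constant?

Molar solubility s = (4.49×10⁻³ g/L) / (100.1 g/mol) = 4.4855×10⁻⁵ mol/L
CaCO₃(s) ⇌ Ca²⁺(aq) + CO₃²⁻(aq)
With molar solubility s: [Ca²⁺] = s, [CO₃²⁻] = s.
Ksp = [Ca²⁺][CO₃²⁻] = s · s = s^2
Ksp = (4.4855×10⁻⁵)^2 = 2.01×10⁻⁹

Ksp = 2.01×10⁻⁹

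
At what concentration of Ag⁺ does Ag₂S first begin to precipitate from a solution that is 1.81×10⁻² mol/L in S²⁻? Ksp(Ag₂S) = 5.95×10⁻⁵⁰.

1.81×10⁻²⁴ M

A salt starts to precipitate once the ion product Q reaches its Ksp.
Ag₂S(s) ⇌ 2 Ag⁺(aq) + S²⁻(aq)
Ksp = [Ag⁺]^2[S²⁻] = [Ag⁺]^2(1.81×10⁻²)
[Ag⁺]^2 = 5.95×10⁻⁵⁰ / (1.81×10⁻²) = 3.29×10⁻⁴⁸
[Ag⁺] = 1.81×10⁻²⁴ mol/L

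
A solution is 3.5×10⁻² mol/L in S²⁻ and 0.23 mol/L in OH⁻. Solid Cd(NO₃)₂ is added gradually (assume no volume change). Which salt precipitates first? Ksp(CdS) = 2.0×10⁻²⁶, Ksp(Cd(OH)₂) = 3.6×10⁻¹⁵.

The threshold for precipitation is Q = Ksp.
For CdS: [Cd²⁺] = (Ksp/[S²⁻]) = 5.7×10⁻²⁵ mol/L
For Cd(OH)₂: [Cd²⁺] = (Ksp/[OH⁻]^2) = 6.8×10⁻¹⁴ mol/L
Since CdS needs less Cd²⁺ to reach saturation, it precipitates first.

CdS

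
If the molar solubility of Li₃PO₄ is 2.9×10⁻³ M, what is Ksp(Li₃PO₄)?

Ksp = 1.9×10⁻⁹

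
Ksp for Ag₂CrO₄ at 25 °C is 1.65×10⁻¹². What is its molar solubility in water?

Ag₂CrO₄(s) ⇌ 2 Ag⁺(aq) + CrO₄²⁻(aq)
For each mole of Ag₂CrO₄ that dissolves per liter, [Ag⁺] = 2s and [CrO₄²⁻] = s; let s denote this solubility.
Ksp = [Ag⁺]^2[CrO₄²⁻] = (2s)^2 · s = 4s^3
4s^3 = 1.65×10⁻¹²  ⇒  s^3 = 4.13×10⁻¹³
s = (4.13×10⁻¹³)^(1/3) = 7.44×10⁻⁵ M

7.44×10⁻⁵ M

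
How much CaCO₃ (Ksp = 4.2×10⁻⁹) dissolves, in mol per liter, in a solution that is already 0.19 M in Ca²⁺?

2.2×10⁻⁸ M

CaCO₃(s) ⇌ Ca²⁺(aq) + CO₃²⁻(aq)
With Ca²⁺ already at 0.19 M and s small, take [Ca²⁺] ≈ 0.19 M and [CO₃²⁻] = s.
Ksp = [Ca²⁺][CO₃²⁻] = (0.19)s
s = 4.2×10⁻⁹ / (0.19) = 2.2×10⁻⁸
s = 2.2×10⁻⁸ M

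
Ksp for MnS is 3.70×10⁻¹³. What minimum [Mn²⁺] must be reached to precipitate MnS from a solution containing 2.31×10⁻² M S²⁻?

1.60×10⁻¹¹ M

Precipitation begins when Q = Ksp.
MnS(s) ⇌ Mn²⁺(aq) + S²⁻(aq)
Ksp = [Mn²⁺][S²⁻] = [Mn²⁺](2.31×10⁻²)
[Mn²⁺] = 3.70×10⁻¹³ / (2.31×10⁻²) = 1.60×10⁻¹¹
[Mn²⁺] = 1.60×10⁻¹¹ M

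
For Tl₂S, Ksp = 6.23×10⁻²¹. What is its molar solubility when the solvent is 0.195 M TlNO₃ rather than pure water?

Tl₂S(s) ⇌ 2 Tl⁺(aq) + S²⁻(aq)
With Tl⁺ already at 0.195 M and s small, take [Tl⁺] ≈ 0.195 M and [S²⁻] = s.
Ksp = [Tl⁺]^2[S²⁻] = (0.195)^2s
s = 6.23×10⁻²¹ / (0.195)^2 = 1.64×10⁻¹⁹
s = 1.64×10⁻¹⁹ M

1.64×10⁻¹⁹ M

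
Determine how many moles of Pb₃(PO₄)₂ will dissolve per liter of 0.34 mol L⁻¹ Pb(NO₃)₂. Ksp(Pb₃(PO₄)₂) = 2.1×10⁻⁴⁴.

Pb₃(PO₄)₂(s) ⇌ 3 Pb²⁺(aq) + 2 PO₄³⁻(aq)
Let s be the solubility of Pb₃(PO₄)₂ here. The common ion gives [Pb²⁺] ≈ 0.34 mol L⁻¹, and [PO₄³⁻] = 2s.
Ksp = [Pb²⁺]^3[PO₄³⁻]^2 = (0.34)^3(2s)^2
(2s)^2 = 2.1×10⁻⁴⁴ / (0.34)^3 = 5.3×10⁻⁴³
s = 3.7×10⁻²² mol L⁻¹

3.7×10⁻²² M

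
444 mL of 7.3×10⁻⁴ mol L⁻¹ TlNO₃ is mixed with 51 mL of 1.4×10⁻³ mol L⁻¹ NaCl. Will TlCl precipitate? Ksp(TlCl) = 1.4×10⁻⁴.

After mixing, V = 444 mL + 51 mL = 495 mL.
[Tl⁺] = (7.3×10⁻⁴)(444)/495 = 6.5×10⁻⁴ mol L⁻¹
[Cl⁻] = (1.4×10⁻³)(51)/495 = 1.4×10⁻⁴ mol L⁻¹
Q = [Tl⁺][Cl⁻] = 9.4×10⁻⁸
Q = 9.4×10⁻⁸ < Ksp = 1.4×10⁻⁴, so the solution is unsaturated and no precipitate forms.

No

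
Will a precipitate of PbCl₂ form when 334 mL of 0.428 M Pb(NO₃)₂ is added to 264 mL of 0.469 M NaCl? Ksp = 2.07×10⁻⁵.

Yes

The combined volume is 598 mL.
[Pb²⁺] = (0.428)(334)/598 = 0.239 M
[Cl⁻] = (0.469)(264)/598 = 0.207 M
Q = [Pb²⁺][Cl⁻]^2 = 1.02×10⁻²
Because Q > Ksp (1.02×10⁻² vs 2.07×10⁻⁵), a precipitate of PbCl₂ forms.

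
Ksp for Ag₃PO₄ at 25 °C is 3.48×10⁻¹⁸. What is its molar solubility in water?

Ag₃PO₄(s) ⇌ 3 Ag⁺(aq) + PO₄³⁻(aq)
For each mole of Ag₃PO₄ that dissolves per liter, [Ag⁺] = 3s and [PO₄³⁻] = s; let s denote this solubility.
Ksp = [Ag⁺]^3[PO₄³⁻] = (3s)^3 · s = 27s^4
27s^4 = 3.48×10⁻¹⁸  ⇒  s^4 = 1.29×10⁻¹⁹
s = 1.89×10⁻⁵ M

1.89×10⁻⁵ M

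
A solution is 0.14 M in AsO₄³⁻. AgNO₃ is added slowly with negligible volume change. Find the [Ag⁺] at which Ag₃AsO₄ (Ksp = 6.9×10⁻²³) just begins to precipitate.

The threshold for precipitation is Q = Ksp.
Ag₃AsO₄(s) ⇌ 3 Ag⁺(aq) + AsO₄³⁻(aq)
Ksp = [Ag⁺]^3[AsO₄³⁻] = [Ag⁺]^3(0.14)
[Ag⁺]^3 = 6.9×10⁻²³ / (0.14) = 4.9×10⁻²²
[Ag⁺] = 7.9×10⁻⁸ M

7.9×10⁻⁸ M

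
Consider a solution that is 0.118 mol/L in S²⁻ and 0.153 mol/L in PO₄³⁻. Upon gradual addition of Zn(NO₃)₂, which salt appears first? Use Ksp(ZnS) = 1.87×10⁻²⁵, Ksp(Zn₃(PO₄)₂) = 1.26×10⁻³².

ZnS

Precipitation of each salt begins when its ion product equals Ksp.
For ZnS: [Zn²⁺] = (Ksp/[S²⁻]) = 1.58×10⁻²⁴ mol/L
For Zn₃(PO₄)₂: [Zn²⁺] = (Ksp/[PO₄³⁻]^2)^(1/3) = 8.13×10⁻¹¹ mol/L
Since ZnS needs less Zn²⁺ to reach saturation, it precipitates first.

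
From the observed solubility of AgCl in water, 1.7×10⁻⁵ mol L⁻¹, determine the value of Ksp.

Ksp = 2.9×10⁻¹⁰

AgCl(s) ⇌ Ag⁺(aq) + Cl⁻(aq)
With molar solubility s: [Ag⁺] = s, [Cl⁻] = s.
Ksp = [Ag⁺][Cl⁻] = s · s = s^2
Ksp = (1.7×10⁻⁵)^2 = 2.9×10⁻¹⁰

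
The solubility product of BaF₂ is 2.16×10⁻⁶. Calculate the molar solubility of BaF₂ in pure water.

8.14×10⁻³ M

BaF₂(s) ⇌ Ba²⁺(aq) + 2 F⁻(aq)
Call the molar solubility s, so that [Ba²⁺] = s and [F⁻] = 2s.
Ksp = [Ba²⁺][F⁻]^2 = s · (2s)^2 = 4s^3
4s^3 = 2.16×10⁻⁶  ⇒  s^3 = 5.40×10⁻⁷
s = (5.40×10⁻⁷)^(1/3) = 8.14×10⁻³ mol/L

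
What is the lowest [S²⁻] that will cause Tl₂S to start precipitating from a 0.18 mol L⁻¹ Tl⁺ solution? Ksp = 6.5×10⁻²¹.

2.0×10⁻¹⁹ M

Precipitation of each salt begins when its ion product equals Ksp.
Tl₂S(s) ⇌ 2 Tl⁺(aq) + S²⁻(aq)
Ksp = [Tl⁺]^2[S²⁻] = [S²⁻](0.18)^2
[S²⁻] = 6.5×10⁻²¹ / (0.18)^2 = 2.0×10⁻¹⁹
[S²⁻] = 2.0×10⁻¹⁹ mol L⁻¹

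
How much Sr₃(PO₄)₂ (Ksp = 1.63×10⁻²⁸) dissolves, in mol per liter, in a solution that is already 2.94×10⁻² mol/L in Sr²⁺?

1.27×10⁻¹² M

Sr₃(PO₄)₂(s) ⇌ 3 Sr²⁺(aq) + 2 PO₄³⁻(aq)
Let s be the solubility of Sr₃(PO₄)₂ here. The common ion gives [Sr²⁺] ≈ 2.94×10⁻² mol/L, and [PO₄³⁻] = 2s.
Ksp = [Sr²⁺]^3[PO₄³⁻]^2 = (2.94×10⁻²)^3(2s)^2
(2s)^2 = 1.63×10⁻²⁸ / (2.94×10⁻²)^3 = 6.41×10⁻²⁴
s = 1.27×10⁻¹² mol/L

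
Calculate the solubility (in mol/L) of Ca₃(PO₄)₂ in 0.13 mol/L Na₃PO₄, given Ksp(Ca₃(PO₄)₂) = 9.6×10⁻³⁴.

Ca₃(PO₄)₂(s) ⇌ 3 Ca²⁺(aq) + 2 PO₄³⁻(aq)
Let s be the solubility of Ca₃(PO₄)₂ here. The common ion gives [PO₄³⁻] ≈ 0.13 mol/L, and [Ca²⁺] = 3s.
Ksp = [Ca²⁺]^3[PO₄³⁻]^2 = (3s)^3(0.13)^2
(3s)^3 = 9.6×10⁻³⁴ / (0.13)^2 = 5.7×10⁻³²
s = 1.3×10⁻¹¹ mol/L

1.3×10⁻¹¹ M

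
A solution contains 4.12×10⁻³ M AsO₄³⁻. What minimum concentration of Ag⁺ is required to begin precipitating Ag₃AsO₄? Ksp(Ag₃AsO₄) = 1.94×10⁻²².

3.61×10⁻⁷ M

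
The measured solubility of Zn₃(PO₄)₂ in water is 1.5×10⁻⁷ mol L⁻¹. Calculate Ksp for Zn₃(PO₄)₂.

Zn₃(PO₄)₂(s) ⇌ 3 Zn²⁺(aq) + 2 PO₄³⁻(aq)
For each mole of Zn₃(PO₄)₂ that dissolves per liter, [Zn²⁺] = 3s and [PO₄³⁻] = 2s; let s denote this solubility.
Ksp = [Zn²⁺]^3[PO₄³⁻]^2 = (3s)^3 · (2s)^2 = 108s^5
Ksp = 108 × (1.5×10⁻⁷)^5 = 8.2×10⁻³³

Ksp = 8.2×10⁻³³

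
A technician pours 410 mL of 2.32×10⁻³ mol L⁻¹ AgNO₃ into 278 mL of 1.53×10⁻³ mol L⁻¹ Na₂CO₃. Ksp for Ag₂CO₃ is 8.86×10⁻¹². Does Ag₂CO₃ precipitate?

The combined volume is 688 mL.
[Ag⁺] = (2.32×10⁻³)(410)/688 = 1.38×10⁻³ mol L⁻¹
[CO₃²⁻] = (1.53×10⁻³)(278)/688 = 6.18×10⁻⁴ mol L⁻¹
Q = [Ag⁺]^2[CO₃²⁻] = 1.18×10⁻⁹
Since Q (1.18×10⁻⁹) exceeds Ksp (8.86×10⁻¹²), Ag₂CO₃ will precipitate.

Yes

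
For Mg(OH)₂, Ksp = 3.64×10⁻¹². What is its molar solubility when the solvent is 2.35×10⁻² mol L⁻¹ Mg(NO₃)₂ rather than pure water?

6.22×10⁻⁶ M

Mg(OH)₂(s) ⇌ Mg²⁺(aq) + 2 OH⁻(aq)
The solution already contains Mg²⁺ at 2.35×10⁻² mol L⁻¹. Let s be the molar solubility of Mg(OH)₂.
[Mg²⁺] ≈ 2.35×10⁻² mol L⁻¹ (common ion dominates); [OH⁻] = 2s.
Ksp = [Mg²⁺][OH⁻]^2 = (2.35×10⁻²)(2s)^2
(2s)^2 = 3.64×10⁻¹² / (2.35×10⁻²) = 1.55×10⁻¹⁰
s = 6.22×10⁻⁶ mol L⁻¹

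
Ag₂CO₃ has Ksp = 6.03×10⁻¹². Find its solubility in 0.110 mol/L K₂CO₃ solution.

3.70×10⁻⁶ M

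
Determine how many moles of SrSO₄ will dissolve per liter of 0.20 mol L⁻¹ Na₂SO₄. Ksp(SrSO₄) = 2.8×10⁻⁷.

1.4×10⁻⁶ M

SrSO₄(s) ⇌ Sr²⁺(aq) + SO₄²⁻(aq)
With SO₄²⁻ already at 0.20 mol L⁻¹ and s small, take [SO₄²⁻] ≈ 0.20 mol L⁻¹ and [Sr²⁺] = s.
Ksp = [Sr²⁺][SO₄²⁻] = s(0.20)
s = 2.8×10⁻⁷ / (0.20) = 1.4×10⁻⁶
s = 1.4×10⁻⁶ mol L⁻¹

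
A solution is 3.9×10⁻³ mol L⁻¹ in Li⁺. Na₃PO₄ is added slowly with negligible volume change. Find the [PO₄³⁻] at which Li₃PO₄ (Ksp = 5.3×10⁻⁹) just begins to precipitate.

8.9×10⁻² M

Precipitation begins when Q = Ksp.
Li₃PO₄(s) ⇌ 3 Li⁺(aq) + PO₄³⁻(aq)
Ksp = [Li⁺]^3[PO₄³⁻] = [PO₄³⁻](3.9×10⁻³)^3
[PO₄³⁻] = 5.3×10⁻⁹ / (3.9×10⁻³)^3 = 8.9×10⁻²
[PO₄³⁻] = 8.9×10⁻² mol L⁻¹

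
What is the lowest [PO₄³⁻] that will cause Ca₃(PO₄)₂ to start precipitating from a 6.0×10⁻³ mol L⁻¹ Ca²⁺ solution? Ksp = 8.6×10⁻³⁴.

6.3×10⁻¹⁴ M

The threshold for precipitation is Q = Ksp.
Ca₃(PO₄)₂(s) ⇌ 3 Ca²⁺(aq) + 2 PO₄³⁻(aq)
Ksp = [Ca²⁺]^3[PO₄³⁻]^2 = [PO₄³⁻]^2(6.0×10⁻³)^3
[PO₄³⁻]^2 = 8.6×10⁻³⁴ / (6.0×10⁻³)^3 = 4.0×10⁻²⁷
[PO₄³⁻] = 6.3×10⁻¹⁴ mol L⁻¹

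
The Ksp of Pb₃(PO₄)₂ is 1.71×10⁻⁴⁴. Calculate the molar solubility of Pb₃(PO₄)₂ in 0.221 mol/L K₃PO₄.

2.35×10⁻¹⁵ M

Pb₃(PO₄)₂(s) ⇌ 3 Pb²⁺(aq) + 2 PO₄³⁻(aq)
The solution already contains PO₄³⁻ at 0.221 mol/L. Let s be the molar solubility of Pb₃(PO₄)₂.
[PO₄³⁻] ≈ 0.221 mol/L (common ion dominates); [Pb²⁺] = 3s.
Ksp = [Pb²⁺]^3[PO₄³⁻]^2 = (3s)^3(0.221)^2
(3s)^3 = 1.71×10⁻⁴⁴ / (0.221)^2 = 3.50×10⁻⁴³
s = 2.35×10⁻¹⁵ mol/L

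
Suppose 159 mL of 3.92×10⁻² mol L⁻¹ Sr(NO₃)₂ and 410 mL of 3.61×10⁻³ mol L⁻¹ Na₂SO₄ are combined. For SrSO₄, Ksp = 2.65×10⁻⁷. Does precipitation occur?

Yes

The combined volume is 569 mL.
[Sr²⁺] = (3.92×10⁻²)(159)/569 = 1.10×10⁻² mol L⁻¹
[SO₄²⁻] = (3.61×10⁻³)(410)/569 = 2.60×10⁻³ mol L⁻¹
Q = [Sr²⁺][SO₄²⁻] = 2.85×10⁻⁵
Q = 2.85×10⁻⁵ > Ksp = 2.65×10⁻⁷, so the solution is supersaturated and SrSO₄ precipitates.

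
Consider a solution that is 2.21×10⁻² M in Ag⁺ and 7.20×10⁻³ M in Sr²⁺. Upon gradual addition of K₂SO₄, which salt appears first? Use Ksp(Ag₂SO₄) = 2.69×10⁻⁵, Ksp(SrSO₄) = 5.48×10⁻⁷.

SrSO₄

Precipitation begins when Q = Ksp.
For Ag₂SO₄: [SO₄²⁻] = (Ksp/[Ag⁺]^2) = 5.51×10⁻² M
For SrSO₄: [SO₄²⁻] = (Ksp/[Sr²⁺]) = 7.61×10⁻⁵ M
The smaller threshold [SO₄²⁻] is reached first, so SrSO₄ precipitates first.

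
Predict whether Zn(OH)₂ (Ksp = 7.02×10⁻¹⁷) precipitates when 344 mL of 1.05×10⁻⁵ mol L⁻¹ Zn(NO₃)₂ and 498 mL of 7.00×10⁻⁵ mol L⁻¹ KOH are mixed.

Yes

The combined volume is 842 mL.
[Zn²⁺] = (1.05×10⁻⁵)(344)/842 = 4.29×10⁻⁶ mol L⁻¹
[OH⁻] = (7.00×10⁻⁵)(498)/842 = 4.14×10⁻⁵ mol L⁻¹
Q = [Zn²⁺][OH⁻]^2 = 7.35×10⁻¹⁵
Q = 7.35×10⁻¹⁵ > Ksp = 7.02×10⁻¹⁷, so the solution is supersaturated and Zn(OH)₂ precipitates.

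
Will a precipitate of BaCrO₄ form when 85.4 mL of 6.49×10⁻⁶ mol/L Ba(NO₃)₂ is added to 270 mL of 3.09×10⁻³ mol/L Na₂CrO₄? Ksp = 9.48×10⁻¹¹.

Yes

The combined volume is 355.4 mL.
[Ba²⁺] = (6.49×10⁻⁶)(85.4)/355.4 = 1.56×10⁻⁶ mol/L
[CrO₄²⁻] = (3.09×10⁻³)(270)/355.4 = 2.35×10⁻³ mol/L
Q = [Ba²⁺][CrO₄²⁻] = 3.66×10⁻⁹
Because Q > Ksp (3.66×10⁻⁹ vs 9.48×10⁻¹¹), a precipitate of BaCrO₄ forms.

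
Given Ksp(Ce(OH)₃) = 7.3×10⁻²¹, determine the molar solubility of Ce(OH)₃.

4.1×10⁻⁶ M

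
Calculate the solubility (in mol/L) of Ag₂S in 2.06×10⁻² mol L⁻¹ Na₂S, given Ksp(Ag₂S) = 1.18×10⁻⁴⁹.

1.20×10⁻²⁴ M

Ag₂S(s) ⇌ 2 Ag⁺(aq) + S²⁻(aq)
The solution already contains S²⁻ at 2.06×10⁻² mol L⁻¹. Let s be the molar solubility of Ag₂S.
[S²⁻] ≈ 2.06×10⁻² mol L⁻¹ (common ion dominates); [Ag⁺] = 2s.
Ksp = [Ag⁺]^2[S²⁻] = (2s)^2(2.06×10⁻²)
(2s)^2 = 1.18×10⁻⁴⁹ / (2.06×10⁻²) = 5.73×10⁻⁴⁸
s = 1.20×10⁻²⁴ mol L⁻¹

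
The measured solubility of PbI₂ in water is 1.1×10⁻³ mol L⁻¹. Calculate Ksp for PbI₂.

PbI₂(s) ⇌ Pb²⁺(aq) + 2 I⁻(aq)
With molar solubility s: [Pb²⁺] = s, [I⁻] = 2s.
Ksp = [Pb²⁺][I⁻]^2 = s · (2s)^2 = 4s^3
Ksp = 4 × (1.1×10⁻³)^3 = 5.3×10⁻⁹

Ksp = 5.3×10⁻⁹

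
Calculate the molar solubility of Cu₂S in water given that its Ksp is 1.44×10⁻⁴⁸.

7.11×10⁻¹⁷ M

Cu₂S(s) ⇌ 2 Cu⁺(aq) + S²⁻(aq)
If s mol/L of Cu₂S dissolves, [Cu⁺] = 2s and [S²⁻] = s.
Ksp = [Cu⁺]^2[S²⁻] = (2s)^2 · s = 4s^3
4s^3 = 1.44×10⁻⁴⁸  ⇒  s^3 = 3.60×10⁻⁴⁹
s = 7.11×10⁻¹⁷ mol L⁻¹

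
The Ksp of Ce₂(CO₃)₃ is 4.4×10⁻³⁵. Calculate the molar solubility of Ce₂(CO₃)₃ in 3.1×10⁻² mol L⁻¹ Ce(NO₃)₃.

Ce₂(CO₃)₃(s) ⇌ 2 Ce³⁺(aq) + 3 CO₃²⁻(aq)
The solution already contains Ce³⁺ at 3.1×10⁻² mol L⁻¹. Let s be the molar solubility of Ce₂(CO₃)₃.
[Ce³⁺] ≈ 3.1×10⁻² mol L⁻¹ (common ion dominates); [CO₃²⁻] = 3s.
Ksp = [Ce³⁺]^2[CO₃²⁻]^3 = (3.1×10⁻²)^2(3s)^3
(3s)^3 = 4.4×10⁻³⁵ / (3.1×10⁻²)^2 = 4.6×10⁻³²
s = 1.2×10⁻¹¹ mol L⁻¹

1.2×10⁻¹¹ M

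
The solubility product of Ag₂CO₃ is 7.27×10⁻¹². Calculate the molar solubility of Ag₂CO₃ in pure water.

1.22×10⁻⁴ M

Ag₂CO₃(s) ⇌ 2 Ag⁺(aq) + CO₃²⁻(aq)
For each mole of Ag₂CO₃ that dissolves per liter, [Ag⁺] = 2s and [CO₃²⁻] = s; let s denote this solubility.
Ksp = [Ag⁺]^2[CO₃²⁻] = (2s)^2 · s = 4s^3
4s^3 = 7.27×10⁻¹²  ⇒  s^3 = 1.82×10⁻¹²
s = (1.82×10⁻¹²)^(1/3) = 1.22×10⁻⁴ mol L⁻¹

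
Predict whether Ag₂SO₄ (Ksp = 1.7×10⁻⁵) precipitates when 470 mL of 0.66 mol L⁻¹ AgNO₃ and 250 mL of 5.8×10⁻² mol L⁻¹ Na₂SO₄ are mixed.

After mixing, V = 470 mL + 250 mL = 720 mL.
[Ag⁺] = (0.66)(470)/720 = 0.43 mol L⁻¹
[SO₄²⁻] = (5.8×10⁻²)(250)/720 = 2.0×10⁻² mol L⁻¹
Q = [Ag⁺]^2[SO₄²⁻] = 3.7×10⁻³
Because Q > Ksp (3.7×10⁻³ vs 1.7×10⁻⁵), a precipitate of Ag₂SO₄ forms.

Yes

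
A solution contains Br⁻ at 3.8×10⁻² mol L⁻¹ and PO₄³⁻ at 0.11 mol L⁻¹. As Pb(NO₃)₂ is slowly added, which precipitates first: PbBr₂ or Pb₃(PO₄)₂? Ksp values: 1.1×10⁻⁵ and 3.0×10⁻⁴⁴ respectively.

Pb₃(PO₄)₂

Each salt precipitates once Q = Ksp for that salt.
For PbBr₂: [Pb²⁺] = (Ksp/[Br⁻]^2) = 7.6×10⁻³ mol L⁻¹
For Pb₃(PO₄)₂: [Pb²⁺] = (Ksp/[PO₄³⁻]^2)^(1/3) = 1.4×10⁻¹⁴ mol L⁻¹
Since Pb₃(PO₄)₂ needs less Pb²⁺ to reach saturation, it precipitates first.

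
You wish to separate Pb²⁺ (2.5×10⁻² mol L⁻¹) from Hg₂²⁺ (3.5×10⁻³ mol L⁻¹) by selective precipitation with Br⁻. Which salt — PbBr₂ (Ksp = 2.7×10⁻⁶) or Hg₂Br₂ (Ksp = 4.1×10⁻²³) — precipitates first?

Each salt precipitates once Q = Ksp for that salt.
For PbBr₂: [Br⁻] = (Ksp/[Pb²⁺])^(1/2) = 1.0×10⁻² mol L⁻¹
For Hg₂Br₂: [Br⁻] = (Ksp/[Hg₂²⁺])^(1/2) = 1.1×10⁻¹⁰ mol L⁻¹
The smaller threshold [Br⁻] is reached first, so Hg₂Br₂ precipitates first.

Hg₂Br₂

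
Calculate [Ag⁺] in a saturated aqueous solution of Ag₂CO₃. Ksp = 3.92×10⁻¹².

Ag₂CO₃(s) ⇌ 2 Ag⁺(aq) + CO₃²⁻(aq)
If s mol/L of Ag₂CO₃ dissolves, [Ag⁺] = 2s and [CO₃²⁻] = s.
Ksp = [Ag⁺]^2[CO₃²⁻] = (2s)^2 · s = 4s^3 = 3.92×10⁻¹²
s = 9.93×10⁻⁵ mol L⁻¹
[Ag⁺] = 2s = 1.99×10⁻⁴ mol L⁻¹

1.99×10⁻⁴ M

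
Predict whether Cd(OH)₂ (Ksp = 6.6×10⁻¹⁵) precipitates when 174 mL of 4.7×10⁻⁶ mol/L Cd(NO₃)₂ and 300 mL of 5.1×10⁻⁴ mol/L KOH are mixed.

After mixing, V = 174 mL + 300 mL = 474 mL.
[Cd²⁺] = (4.7×10⁻⁶)(174)/474 = 1.7×10⁻⁶ mol/L
[OH⁻] = (5.1×10⁻⁴)(300)/474 = 3.2×10⁻⁴ mol/L
Q = [Cd²⁺][OH⁻]^2 = 1.8×10⁻¹³
Q = 1.8×10⁻¹³ > Ksp = 6.6×10⁻¹⁵, so the solution is supersaturated and Cd(OH)₂ precipitates.

Yes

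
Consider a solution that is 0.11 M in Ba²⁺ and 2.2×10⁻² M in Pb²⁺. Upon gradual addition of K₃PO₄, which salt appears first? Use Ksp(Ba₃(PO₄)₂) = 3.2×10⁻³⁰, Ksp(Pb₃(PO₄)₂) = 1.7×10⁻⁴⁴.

Precipitation of each salt begins when its ion product equals Ksp.
For Ba₃(PO₄)₂: [PO₄³⁻] = (Ksp/[Ba²⁺]^3)^(1/2) = 4.9×10⁻¹⁴ M
For Pb₃(PO₄)₂: [PO₄³⁻] = (Ksp/[Pb²⁺]^3)^(1/2) = 4.0×10⁻²⁰ M
The smaller threshold [PO₄³⁻] is reached first, so Pb₃(PO₄)₂ precipitates first.

Pb₃(PO₄)₂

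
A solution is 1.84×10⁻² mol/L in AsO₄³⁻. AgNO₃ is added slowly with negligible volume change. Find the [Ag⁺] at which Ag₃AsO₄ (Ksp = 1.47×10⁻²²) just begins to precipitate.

2.00×10⁻⁷ M

Each salt precipitates once Q = Ksp for that salt.
Ag₃AsO₄(s) ⇌ 3 Ag⁺(aq) + AsO₄³⁻(aq)
Ksp = [Ag⁺]^3[AsO₄³⁻] = [Ag⁺]^3(1.84×10⁻²)
[Ag⁺]^3 = 1.47×10⁻²² / (1.84×10⁻²) = 7.99×10⁻²¹
[Ag⁺] = 2.00×10⁻⁷ mol/L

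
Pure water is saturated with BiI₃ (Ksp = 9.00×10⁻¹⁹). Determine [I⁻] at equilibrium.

4.05×10⁻⁵ M

BiI₃(s) ⇌ Bi³⁺(aq) + 3 I⁻(aq)
With molar solubility s: [Bi³⁺] = s, [I⁻] = 3s.
Ksp = [Bi³⁺][I⁻]^3 = s · (3s)^3 = 27s^4 = 9.00×10⁻¹⁹
s = 1.35×10⁻⁵ mol L⁻¹
[I⁻] = 3s = 4.05×10⁻⁵ mol L⁻¹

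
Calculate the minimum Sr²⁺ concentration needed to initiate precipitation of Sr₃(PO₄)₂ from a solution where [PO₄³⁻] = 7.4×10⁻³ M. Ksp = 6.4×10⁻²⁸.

2.3×10⁻⁸ M

Each salt precipitates once Q = Ksp for that salt.
Sr₃(PO₄)₂(s) ⇌ 3 Sr²⁺(aq) + 2 PO₄³⁻(aq)
Ksp = [Sr²⁺]^3[PO₄³⁻]^2 = [Sr²⁺]^3(7.4×10⁻³)^2
[Sr²⁺]^3 = 6.4×10⁻²⁸ / (7.4×10⁻³)^2 = 1.2×10⁻²³
[Sr²⁺] = 2.3×10⁻⁸ M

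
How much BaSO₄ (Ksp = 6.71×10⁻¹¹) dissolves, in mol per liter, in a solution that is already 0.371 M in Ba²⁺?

BaSO₄(s) ⇌ Ba²⁺(aq) + SO₄²⁻(aq)
With Ba²⁺ already at 0.371 M and s small, take [Ba²⁺] ≈ 0.371 M and [SO₄²⁻] = s.
Ksp = [Ba²⁺][SO₄²⁻] = (0.371)s
s = 6.71×10⁻¹¹ / (0.371) = 1.81×10⁻¹⁰
s = 1.81×10⁻¹⁰ M

1.81×10⁻¹⁰ M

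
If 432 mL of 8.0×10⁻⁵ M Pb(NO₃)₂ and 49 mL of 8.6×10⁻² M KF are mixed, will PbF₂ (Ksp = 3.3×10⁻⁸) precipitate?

No

The combined volume is 481 mL.
[Pb²⁺] = (8.0×10⁻⁵)(432)/481 = 7.2×10⁻⁵ M
[F⁻] = (8.6×10⁻²)(49)/481 = 8.8×10⁻³ M
Q = [Pb²⁺][F⁻]^2 = 5.5×10⁻⁹
Q = 5.5×10⁻⁹ < Ksp = 3.3×10⁻⁸, so the solution is unsaturated and no precipitate forms.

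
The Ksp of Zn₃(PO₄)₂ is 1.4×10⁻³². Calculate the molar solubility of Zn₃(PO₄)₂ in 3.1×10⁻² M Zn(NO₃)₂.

1.1×10⁻¹⁴ M

Zn₃(PO₄)₂(s) ⇌ 3 Zn²⁺(aq) + 2 PO₄³⁻(aq)
With Zn²⁺ already at 3.1×10⁻² M and s small, take [Zn²⁺] ≈ 3.1×10⁻² M and [PO₄³⁻] = 2s.
Ksp = [Zn²⁺]^3[PO₄³⁻]^2 = (3.1×10⁻²)^3(2s)^2
(2s)^2 = 1.4×10⁻³² / (3.1×10⁻²)^3 = 4.7×10⁻²⁸
s = 1.1×10⁻¹⁴ M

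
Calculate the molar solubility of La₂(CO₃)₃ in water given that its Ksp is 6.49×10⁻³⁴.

9.03×10⁻⁸ M

La₂(CO₃)₃(s) ⇌ 2 La³⁺(aq) + 3 CO₃²⁻(aq)
If s mol/L of La₂(CO₃)₃ dissolves, [La³⁺] = 2s and [CO₃²⁻] = 3s.
Ksp = [La³⁺]^2[CO₃²⁻]^3 = (2s)^2 · (3s)^3 = 108s^5
108s^5 = 6.49×10⁻³⁴  ⇒  s^5 = 6.01×10⁻³⁶
s = (6.01×10⁻³⁶)^(1/5) = 9.03×10⁻⁸ mol L⁻¹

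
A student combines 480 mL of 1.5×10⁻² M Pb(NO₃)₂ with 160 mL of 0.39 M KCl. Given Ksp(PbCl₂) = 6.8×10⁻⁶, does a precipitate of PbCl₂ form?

Total volume after mixing = 480 + 160 = 640 mL.
[Pb²⁺] = (1.5×10⁻²)(480)/640 = 1.1×10⁻² M
[Cl⁻] = (0.39)(160)/640 = 9.8×10⁻² M
Q = [Pb²⁺][Cl⁻]^2 = 1.1×10⁻⁴
Q = 1.1×10⁻⁴ > Ksp = 6.8×10⁻⁶, so the solution is supersaturated and PbCl₂ precipitates.

Yes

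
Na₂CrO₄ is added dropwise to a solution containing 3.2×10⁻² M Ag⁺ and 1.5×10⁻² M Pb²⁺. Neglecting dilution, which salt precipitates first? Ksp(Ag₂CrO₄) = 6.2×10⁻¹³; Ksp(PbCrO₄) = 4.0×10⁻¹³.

A salt starts to precipitate once the ion product Q reaches its Ksp.
For Ag₂CrO₄: [CrO₄²⁻] = (Ksp/[Ag⁺]^2) = 6.1×10⁻¹⁰ M
For PbCrO₄: [CrO₄²⁻] = (Ksp/[Pb²⁺]) = 2.7×10⁻¹¹ M
Since PbCrO₄ needs less CrO₄²⁻ to reach saturation, it precipitates first.

PbCrO₄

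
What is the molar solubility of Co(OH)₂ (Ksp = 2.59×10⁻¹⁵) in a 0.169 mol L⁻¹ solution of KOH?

9.07×10⁻¹⁴ M

Co(OH)₂(s) ⇌ Co²⁺(aq) + 2 OH⁻(aq)
The solution already contains OH⁻ at 0.169 mol L⁻¹. Let s be the molar solubility of Co(OH)₂.
[OH⁻] ≈ 0.169 mol L⁻¹ (common ion dominates); [Co²⁺] = s.
Ksp = [Co²⁺][OH⁻]^2 = s(0.169)^2
s = 2.59×10⁻¹⁵ / (0.169)^2 = 9.07×10⁻¹⁴
s = 9.07×10⁻¹⁴ mol L⁻¹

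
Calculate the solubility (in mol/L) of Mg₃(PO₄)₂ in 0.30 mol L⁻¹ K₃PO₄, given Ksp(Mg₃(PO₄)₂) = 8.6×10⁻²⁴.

1.5×10⁻⁸ M

Mg₃(PO₄)₂(s) ⇌ 3 Mg²⁺(aq) + 2 PO₄³⁻(aq)
PO₄³⁻ is already present at 0.30 mol L⁻¹. If s mol/L of Mg₃(PO₄)₂ dissolves, [Mg²⁺] = 3s while [PO₄³⁻] ≈ 0.30 mol L⁻¹.
Ksp = [Mg²⁺]^3[PO₄³⁻]^2 = (3s)^3(0.30)^2
(3s)^3 = 8.6×10⁻²⁴ / (0.30)^2 = 9.6×10⁻²³
s = 1.5×10⁻⁸ mol L⁻¹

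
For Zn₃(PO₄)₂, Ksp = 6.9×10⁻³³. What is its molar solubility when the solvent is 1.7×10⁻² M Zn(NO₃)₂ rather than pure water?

1.9×10⁻¹⁴ M

Zn₃(PO₄)₂(s) ⇌ 3 Zn²⁺(aq) + 2 PO₄³⁻(aq)
The solution already contains Zn²⁺ at 1.7×10⁻² M. Let s be the molar solubility of Zn₃(PO₄)₂.
[Zn²⁺] ≈ 1.7×10⁻² M (common ion dominates); [PO₄³⁻] = 2s.
Ksp = [Zn²⁺]^3[PO₄³⁻]^2 = (1.7×10⁻²)^3(2s)^2
(2s)^2 = 6.9×10⁻³³ / (1.7×10⁻²)^3 = 1.4×10⁻²⁷
s = 1.9×10⁻¹⁴ M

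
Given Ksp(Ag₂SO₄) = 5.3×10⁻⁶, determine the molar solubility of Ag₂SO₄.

Ag₂SO₄(s) ⇌ 2 Ag⁺(aq) + SO₄²⁻(aq)
Let s be the molar solubility. Then [Ag⁺] = 2s and [SO₄²⁻] = s.
Ksp = [Ag⁺]^2[SO₄²⁻] = (2s)^2 · s = 4s^3
4s^3 = 5.3×10⁻⁶  ⇒  s^3 = 1.3×10⁻⁶
s = 1.1×10⁻² mol/L

1.1×10⁻² M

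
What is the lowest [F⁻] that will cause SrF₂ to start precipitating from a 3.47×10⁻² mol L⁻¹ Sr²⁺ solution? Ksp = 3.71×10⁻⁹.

3.27×10⁻⁴ M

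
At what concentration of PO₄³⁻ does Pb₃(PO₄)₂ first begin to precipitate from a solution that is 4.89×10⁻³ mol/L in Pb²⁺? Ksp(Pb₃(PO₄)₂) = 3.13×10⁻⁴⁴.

Precipitation of each salt begins when its ion product equals Ksp.
Pb₃(PO₄)₂(s) ⇌ 3 Pb²⁺(aq) + 2 PO₄³⁻(aq)
Ksp = [Pb²⁺]^3[PO₄³⁻]^2 = [PO₄³⁻]^2(4.89×10⁻³)^3
[PO₄³⁻]^2 = 3.13×10⁻⁴⁴ / (4.89×10⁻³)^3 = 2.68×10⁻³⁷
[PO₄³⁻] = 5.17×10⁻¹⁹ mol/L

5.17×10⁻¹⁹ M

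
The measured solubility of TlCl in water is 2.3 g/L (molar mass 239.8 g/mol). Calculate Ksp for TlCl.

Ksp = 9.2×10⁻⁵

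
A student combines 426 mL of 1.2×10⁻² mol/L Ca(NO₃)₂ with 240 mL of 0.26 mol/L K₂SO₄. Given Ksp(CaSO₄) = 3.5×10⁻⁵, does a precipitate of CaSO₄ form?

The combined volume is 666 mL.
[Ca²⁺] = (1.2×10⁻²)(426)/666 = 7.7×10⁻³ mol/L
[SO₄²⁻] = (0.26)(240)/666 = 9.4×10⁻² mol/L
Q = [Ca²⁺][SO₄²⁻] = 7.2×10⁻⁴
Q = 7.2×10⁻⁴ > Ksp = 3.5×10⁻⁵, so the solution is supersaturated and CaSO₄ precipitates.

Yes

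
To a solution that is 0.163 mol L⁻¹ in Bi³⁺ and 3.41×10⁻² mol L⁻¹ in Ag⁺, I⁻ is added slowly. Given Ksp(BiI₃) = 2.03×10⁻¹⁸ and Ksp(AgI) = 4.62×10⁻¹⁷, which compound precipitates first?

AgI

The threshold for precipitation is Q = Ksp.
For BiI₃: [I⁻] = (Ksp/[Bi³⁺])^(1/3) = 2.32×10⁻⁶ mol L⁻¹
For AgI: [I⁻] = (Ksp/[Ag⁺]) = 1.35×10⁻¹⁵ mol L⁻¹
The smaller threshold [I⁻] is reached first, so AgI precipitates first.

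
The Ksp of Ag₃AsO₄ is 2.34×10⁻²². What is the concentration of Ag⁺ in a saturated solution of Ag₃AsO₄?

Ag₃AsO₄(s) ⇌ 3 Ag⁺(aq) + AsO₄³⁻(aq)
Call the molar solubility s, so that [Ag⁺] = 3s and [AsO₄³⁻] = s.
Ksp = [Ag⁺]^3[AsO₄³⁻] = (3s)^3 · s = 27s^4 = 2.34×10⁻²²
s = 1.72×10⁻⁶ mol/L
[Ag⁺] = 3s = 5.15×10⁻⁶ mol/L

5.15×10⁻⁶ M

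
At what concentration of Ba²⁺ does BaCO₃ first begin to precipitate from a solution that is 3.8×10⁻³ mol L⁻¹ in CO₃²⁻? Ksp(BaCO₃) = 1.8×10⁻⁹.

4.7×10⁻⁷ M

Precipitation begins when Q = Ksp.
BaCO₃(s) ⇌ Ba²⁺(aq) + CO₃²⁻(aq)
Ksp = [Ba²⁺][CO₃²⁻] = [Ba²⁺](3.8×10⁻³)
[Ba²⁺] = 1.8×10⁻⁹ / (3.8×10⁻³) = 4.7×10⁻⁷
[Ba²⁺] = 4.7×10⁻⁷ mol L⁻¹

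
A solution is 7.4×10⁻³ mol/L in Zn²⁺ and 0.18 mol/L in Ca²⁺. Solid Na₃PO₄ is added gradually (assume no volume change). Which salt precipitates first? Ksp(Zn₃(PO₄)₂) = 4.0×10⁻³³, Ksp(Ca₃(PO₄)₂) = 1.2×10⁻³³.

Precipitation of each salt begins when its ion product equals Ksp.
For Zn₃(PO₄)₂: [PO₄³⁻] = (Ksp/[Zn²⁺]^3)^(1/2) = 9.9×10⁻¹⁴ mol/L
For Ca₃(PO₄)₂: [PO₄³⁻] = (Ksp/[Ca²⁺]^3)^(1/2) = 4.5×10⁻¹⁶ mol/L
Ca₃(PO₄)₂ requires the lower [PO₄³⁻], so it precipitates first.

Ca₃(PO₄)₂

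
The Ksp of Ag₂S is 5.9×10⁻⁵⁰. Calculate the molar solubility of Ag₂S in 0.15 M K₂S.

Ag₂S(s) ⇌ 2 Ag⁺(aq) + S²⁻(aq)
Let s be the solubility of Ag₂S here. The common ion gives [S²⁻] ≈ 0.15 M, and [Ag⁺] = 2s.
Ksp = [Ag⁺]^2[S²⁻] = (2s)^2(0.15)
(2s)^2 = 5.9×10⁻⁵⁰ / (0.15) = 3.9×10⁻⁴⁹
s = 3.1×10⁻²⁵ M

3.1×10⁻²⁵ M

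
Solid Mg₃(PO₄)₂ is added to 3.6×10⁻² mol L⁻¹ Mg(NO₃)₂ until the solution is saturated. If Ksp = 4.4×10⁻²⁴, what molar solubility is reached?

1.5×10⁻¹⁰ M

Mg₃(PO₄)₂(s) ⇌ 3 Mg²⁺(aq) + 2 PO₄³⁻(aq)
With Mg²⁺ already at 3.6×10⁻² mol L⁻¹ and s small, take [Mg²⁺] ≈ 3.6×10⁻² mol L⁻¹ and [PO₄³⁻] = 2s.
Ksp = [Mg²⁺]^3[PO₄³⁻]^2 = (3.6×10⁻²)^3(2s)^2
(2s)^2 = 4.4×10⁻²⁴ / (3.6×10⁻²)^3 = 9.4×10⁻²⁰
s = 1.5×10⁻¹⁰ mol L⁻¹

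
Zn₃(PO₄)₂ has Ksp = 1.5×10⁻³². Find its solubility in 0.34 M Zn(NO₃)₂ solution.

3.1×10⁻¹⁶ M

Zn₃(PO₄)₂(s) ⇌ 3 Zn²⁺(aq) + 2 PO₄³⁻(aq)
With Zn²⁺ already at 0.34 M and s small, take [Zn²⁺] ≈ 0.34 M and [PO₄³⁻] = 2s.
Ksp = [Zn²⁺]^3[PO₄³⁻]^2 = (0.34)^3(2s)^2
(2s)^2 = 1.5×10⁻³² / (0.34)^3 = 3.8×10⁻³¹
s = 3.1×10⁻¹⁶ M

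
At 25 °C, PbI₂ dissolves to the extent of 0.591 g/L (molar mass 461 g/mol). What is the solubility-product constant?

Ksp = 8.43×10⁻⁹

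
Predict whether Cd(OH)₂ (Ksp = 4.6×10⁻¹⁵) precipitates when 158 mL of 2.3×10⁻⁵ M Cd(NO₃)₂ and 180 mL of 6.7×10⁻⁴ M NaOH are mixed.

Yes

The combined volume is 338 mL.
[Cd²⁺] = (2.3×10⁻⁵)(158)/338 = 1.1×10⁻⁵ M
[OH⁻] = (6.7×10⁻⁴)(180)/338 = 3.6×10⁻⁴ M
Q = [Cd²⁺][OH⁻]^2 = 1.4×10⁻¹²
Because Q > Ksp (1.4×10⁻¹² vs 4.6×10⁻¹⁵), a precipitate of Cd(OH)₂ forms.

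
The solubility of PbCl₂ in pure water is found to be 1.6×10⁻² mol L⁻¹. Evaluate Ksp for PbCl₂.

Ksp = 1.6×10⁻⁵

PbCl₂(s) ⇌ Pb²⁺(aq) + 2 Cl⁻(aq)
For each mole of PbCl₂ that dissolves per liter, [Pb²⁺] = s and [Cl⁻] = 2s; let s denote this solubility.
Ksp = [Pb²⁺][Cl⁻]^2 = s · (2s)^2 = 4s^3
Ksp = 4 × (1.6×10⁻²)^3 = 1.6×10⁻⁵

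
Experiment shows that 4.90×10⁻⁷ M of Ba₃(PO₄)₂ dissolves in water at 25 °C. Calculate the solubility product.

Ba₃(PO₄)₂(s) ⇌ 3 Ba²⁺(aq) + 2 PO₄³⁻(aq)
For each mole of Ba₃(PO₄)₂ that dissolves per liter, [Ba²⁺] = 3s and [PO₄³⁻] = 2s; let s denote this solubility.
Ksp = [Ba²⁺]^3[PO₄³⁻]^2 = (3s)^3 · (2s)^2 = 108s^5
Ksp = 108 × (4.90×10⁻⁷)^5 = 3.05×10⁻³⁰

Ksp = 3.05×10⁻³⁰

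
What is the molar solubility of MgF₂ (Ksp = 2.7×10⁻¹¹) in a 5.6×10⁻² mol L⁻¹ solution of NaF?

MgF₂(s) ⇌ Mg²⁺(aq) + 2 F⁻(aq)
Let s be the solubility of MgF₂ here. The common ion gives [F⁻] ≈ 5.6×10⁻² mol L⁻¹, and [Mg²⁺] = s.
Ksp = [Mg²⁺][F⁻]^2 = s(5.6×10⁻²)^2
s = 2.7×10⁻¹¹ / (5.6×10⁻²)^2 = 8.6×10⁻⁹
s = 8.6×10⁻⁹ mol L⁻¹

8.6×10⁻⁹ M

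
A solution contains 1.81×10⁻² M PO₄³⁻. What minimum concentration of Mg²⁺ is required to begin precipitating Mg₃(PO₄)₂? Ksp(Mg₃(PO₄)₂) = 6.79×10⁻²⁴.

Each salt precipitates once Q = Ksp for that salt.
Mg₃(PO₄)₂(s) ⇌ 3 Mg²⁺(aq) + 2 PO₄³⁻(aq)
Ksp = [Mg²⁺]^3[PO₄³⁻]^2 = [Mg²⁺]^3(1.81×10⁻²)^2
[Mg²⁺]^3 = 6.79×10⁻²⁴ / (1.81×10⁻²)^2 = 2.07×10⁻²⁰
[Mg²⁺] = 2.75×10⁻⁷ M

2.75×10⁻⁷ M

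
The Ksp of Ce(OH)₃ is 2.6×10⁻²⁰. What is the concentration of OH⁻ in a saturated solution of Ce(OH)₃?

1.7×10⁻⁵ M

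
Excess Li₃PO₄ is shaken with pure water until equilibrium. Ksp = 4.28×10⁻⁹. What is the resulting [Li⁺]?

1.06×10⁻² M

Li₃PO₄(s) ⇌ 3 Li⁺(aq) + PO₄³⁻(aq)
If s mol/L of Li₃PO₄ dissolves, [Li⁺] = 3s and [PO₄³⁻] = s.
Ksp = [Li⁺]^3[PO₄³⁻] = (3s)^3 · s = 27s^4 = 4.28×10⁻⁹
s = 3.55×10⁻³ mol/L
[Li⁺] = 3s = 1.06×10⁻² mol/L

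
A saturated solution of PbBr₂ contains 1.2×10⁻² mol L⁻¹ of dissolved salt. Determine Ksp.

Ksp = 6.9×10⁻⁶

PbBr₂(s) ⇌ Pb²⁺(aq) + 2 Br⁻(aq)
Call the molar solubility s, so that [Pb²⁺] = s and [Br⁻] = 2s.
Ksp = [Pb²⁺][Br⁻]^2 = s · (2s)^2 = 4s^3
Ksp = 4 × (1.2×10⁻²)^3 = 6.9×10⁻⁶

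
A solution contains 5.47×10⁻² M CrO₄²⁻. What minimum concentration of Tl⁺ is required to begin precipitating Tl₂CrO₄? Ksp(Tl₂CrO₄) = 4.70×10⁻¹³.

2.93×10⁻⁶ M

A salt starts to precipitate once the ion product Q reaches its Ksp.
Tl₂CrO₄(s) ⇌ 2 Tl⁺(aq) + CrO₄²⁻(aq)
Ksp = [Tl⁺]^2[CrO₄²⁻] = [Tl⁺]^2(5.47×10⁻²)
[Tl⁺]^2 = 4.70×10⁻¹³ / (5.47×10⁻²) = 8.59×10⁻¹²
[Tl⁺] = 2.93×10⁻⁶ M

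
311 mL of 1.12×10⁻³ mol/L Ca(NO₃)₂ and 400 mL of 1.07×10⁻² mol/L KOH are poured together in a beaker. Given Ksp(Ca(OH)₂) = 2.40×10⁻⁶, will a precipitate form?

After mixing, V = 311 mL + 400 mL = 711 mL.
[Ca²⁺] = (1.12×10⁻³)(311)/711 = 4.90×10⁻⁴ mol/L
[OH⁻] = (1.07×10⁻²)(400)/711 = 6.02×10⁻³ mol/L
Q = [Ca²⁺][OH⁻]^2 = 1.78×10⁻⁸
Q < Ksp (1.78×10⁻⁸ vs 2.40×10⁻⁶); the solution remains unsaturated and no precipitate forms.

No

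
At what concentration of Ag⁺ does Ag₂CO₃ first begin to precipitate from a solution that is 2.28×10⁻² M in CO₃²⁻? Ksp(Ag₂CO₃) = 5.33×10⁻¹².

1.53×10⁻⁵ M

Precipitation begins when Q = Ksp.
Ag₂CO₃(s) ⇌ 2 Ag⁺(aq) + CO₃²⁻(aq)
Ksp = [Ag⁺]^2[CO₃²⁻] = [Ag⁺]^2(2.28×10⁻²)
[Ag⁺]^2 = 5.33×10⁻¹² / (2.28×10⁻²) = 2.34×10⁻¹⁰
[Ag⁺] = 1.53×10⁻⁵ M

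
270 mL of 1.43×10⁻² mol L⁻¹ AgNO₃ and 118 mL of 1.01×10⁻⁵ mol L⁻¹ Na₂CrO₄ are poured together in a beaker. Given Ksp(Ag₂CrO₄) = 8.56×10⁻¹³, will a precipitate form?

Total volume after mixing = 270 + 118 = 388 mL.
[Ag⁺] = (1.43×10⁻²)(270)/388 = 9.95×10⁻³ mol L⁻¹
[CrO₄²⁻] = (1.01×10⁻⁵)(118)/388 = 3.07×10⁻⁶ mol L⁻¹
Q = [Ag⁺]^2[CrO₄²⁻] = 3.04×10⁻¹⁰
Because Q > Ksp (3.04×10⁻¹⁰ vs 8.56×10⁻¹³), a precipitate of Ag₂CrO₄ forms.

Yes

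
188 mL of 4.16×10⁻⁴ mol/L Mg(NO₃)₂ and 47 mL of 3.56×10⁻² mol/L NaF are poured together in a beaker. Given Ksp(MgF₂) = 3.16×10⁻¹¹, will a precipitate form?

After mixing, V = 188 mL + 47 mL = 235 mL.
[Mg²⁺] = (4.16×10⁻⁴)(188)/235 = 3.33×10⁻⁴ mol/L
[F⁻] = (3.56×10⁻²)(47)/235 = 7.12×10⁻³ mol/L
Q = [Mg²⁺][F⁻]^2 = 1.69×10⁻⁸
Q = 1.69×10⁻⁸ > Ksp = 3.16×10⁻¹¹, so the solution is supersaturated and MgF₂ precipitates.

Yes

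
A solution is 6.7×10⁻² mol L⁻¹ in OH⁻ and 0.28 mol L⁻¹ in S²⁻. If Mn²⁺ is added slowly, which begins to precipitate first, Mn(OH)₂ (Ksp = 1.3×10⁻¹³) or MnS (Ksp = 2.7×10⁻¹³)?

Precipitation of each salt begins when its ion product equals Ksp.
For Mn(OH)₂: [Mn²⁺] = (Ksp/[OH⁻]^2) = 2.9×10⁻¹¹ mol L⁻¹
For MnS: [Mn²⁺] = (Ksp/[S²⁻]) = 9.6×10⁻¹³ mol L⁻¹
MnS requires the lower [Mn²⁺], so it precipitates first.

MnS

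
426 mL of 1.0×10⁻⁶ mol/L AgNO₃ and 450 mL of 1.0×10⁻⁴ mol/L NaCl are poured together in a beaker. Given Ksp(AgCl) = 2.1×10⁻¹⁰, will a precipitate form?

No

Total volume after mixing = 426 + 450 = 876 mL.
[Ag⁺] = (1.0×10⁻⁶)(426)/876 = 4.9×10⁻⁷ mol/L
[Cl⁻] = (1.0×10⁻⁴)(450)/876 = 5.1×10⁻⁵ mol/L
Q = [Ag⁺][Cl⁻] = 2.5×10⁻¹¹
Q = 2.5×10⁻¹¹ < Ksp = 2.1×10⁻¹⁰, so the solution is unsaturated and no precipitate forms.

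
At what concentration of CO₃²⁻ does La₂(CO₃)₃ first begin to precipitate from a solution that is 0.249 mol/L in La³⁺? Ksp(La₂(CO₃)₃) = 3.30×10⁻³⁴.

1.75×10⁻¹¹ M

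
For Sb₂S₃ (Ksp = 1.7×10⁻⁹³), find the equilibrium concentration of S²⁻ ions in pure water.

3.3×10⁻¹⁹ M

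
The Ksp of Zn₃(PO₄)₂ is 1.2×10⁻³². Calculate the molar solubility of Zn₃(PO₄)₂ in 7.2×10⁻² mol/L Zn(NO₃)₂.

Zn₃(PO₄)₂(s) ⇌ 3 Zn²⁺(aq) + 2 PO₄³⁻(aq)
Let s be the solubility of Zn₃(PO₄)₂ here. The common ion gives [Zn²⁺] ≈ 7.2×10⁻² mol/L, and [PO₄³⁻] = 2s.
Ksp = [Zn²⁺]^3[PO₄³⁻]^2 = (7.2×10⁻²)^3(2s)^2
(2s)^2 = 1.2×10⁻³² / (7.2×10⁻²)^3 = 3.2×10⁻²⁹
s = 2.8×10⁻¹⁵ mol/L

2.8×10⁻¹⁵ M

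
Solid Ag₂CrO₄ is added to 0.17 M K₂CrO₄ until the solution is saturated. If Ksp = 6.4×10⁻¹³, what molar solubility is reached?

9.7×10⁻⁷ M

Ag₂CrO₄(s) ⇌ 2 Ag⁺(aq) + CrO₄²⁻(aq)
With CrO₄²⁻ already at 0.17 M and s small, take [CrO₄²⁻] ≈ 0.17 M and [Ag⁺] = 2s.
Ksp = [Ag⁺]^2[CrO₄²⁻] = (2s)^2(0.17)
(2s)^2 = 6.4×10⁻¹³ / (0.17) = 3.8×10⁻¹²
s = 9.7×10⁻⁷ M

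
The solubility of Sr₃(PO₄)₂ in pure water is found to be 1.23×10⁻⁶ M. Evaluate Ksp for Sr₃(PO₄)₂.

Sr₃(PO₄)₂(s) ⇌ 3 Sr²⁺(aq) + 2 PO₄³⁻(aq)
Let s be the molar solubility. Then [Sr²⁺] = 3s and [PO₄³⁻] = 2s.
Ksp = [Sr²⁺]^3[PO₄³⁻]^2 = (3s)^3 · (2s)^2 = 108s^5
Ksp = 108 × (1.23×10⁻⁶)^5 = 3.04×10⁻²⁸

Ksp = 3.04×10⁻²⁸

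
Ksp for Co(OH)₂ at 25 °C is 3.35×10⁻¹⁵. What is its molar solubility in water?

9.43×10⁻⁶ M

Co(OH)₂(s) ⇌ Co²⁺(aq) + 2 OH⁻(aq)
If s mol/L of Co(OH)₂ dissolves, [Co²⁺] = s and [OH⁻] = 2s.
Ksp = [Co²⁺][OH⁻]^2 = s · (2s)^2 = 4s^3
4s^3 = 3.35×10⁻¹⁵  ⇒  s^3 = 8.38×10⁻¹⁶
Taking the 3rd root, s = 9.43×10⁻⁶ mol/L.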